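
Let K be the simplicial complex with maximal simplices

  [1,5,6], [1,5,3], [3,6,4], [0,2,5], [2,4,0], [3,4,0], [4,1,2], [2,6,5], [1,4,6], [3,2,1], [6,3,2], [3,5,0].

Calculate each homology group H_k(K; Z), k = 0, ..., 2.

Fix the vertex order 0 < 1 < 2 < 3 < 4 < 5 < 6 and write every simplex with vertices in increasing order. Then dim K = 2 and the simplices of K are:

  0-simplices (7): [0], [1], [2], [3], [4], [5], [6]
  1-simplices (18): [0,2], [0,3], [0,4], [0,5], [1,2], [1,3], [1,4], [1,5], [1,6], [2,3], [2,4], [2,5], [2,6], [3,4], [3,5], [3,6], [4,6], [5,6]
  2-simplices (12): [0,2,4], [0,2,5], [0,3,4], [0,3,5], [1,2,3], [1,2,4], [1,3,5], [1,4,6], [1,5,6], [2,3,6], [2,5,6], [3,4,6]

giving chain groups C_0 ≅ Z^7, C_1 ≅ Z^18, C_2 ≅ Z^12.

Boundary ∂_1: C_1 → C_0 is given by ∂[p,q] = [q] − [p]. For instance
  ∂[2,3] = [3] − [2].
This gives a 7×18 integer matrix of rank 6; reducing to Smith normal form yields diagonal entries (1,1,1,1,1,1).

The boundary map ∂_2: C_2 → C_1 sends each 2-simplex [p,q,r] to [q,r] − [p,r] + [p,q]. For instance
  ∂[1,5,6] = [5,6] − [1,6] + [1,5],
  ∂[0,3,5] = [3,5] − [0,5] + [0,3].
The resulting 18×12 matrix has rank 12, and its Smith normal form has invariant factors (1,1,1,1,1,1,1,1,1,1,1,2).

Computing H_k = (kernel of ∂_k) / (image of ∂_{k+1}):

  H_0: rank C_0 − rank ∂_1 = 7 − 6 = 1, and the invariant factors of ∂_1 are all 1, so H_0 = Z.
  H_1: rank ker ∂_1 − rank ∂_2 = (18 − 6) − 12 = 0, and ∂_2 has invariant factor 2 > 1, so H_1 = Z/2.
  H_2: rank ker ∂_2 − rank ∂_3 = (12 − 12) − 0 = 0, and there is no ∂_3, so H_2 = 0.

As a check, the Euler characteristic is 7 − 18 + 12 = 1, which agrees with 1 − 0 + 0 = 1.
(K is a triangulation of the real projective plane RP^2.)

H_0 ≅ Z,  H_1 ≅ Z/2,  H_2 = 0.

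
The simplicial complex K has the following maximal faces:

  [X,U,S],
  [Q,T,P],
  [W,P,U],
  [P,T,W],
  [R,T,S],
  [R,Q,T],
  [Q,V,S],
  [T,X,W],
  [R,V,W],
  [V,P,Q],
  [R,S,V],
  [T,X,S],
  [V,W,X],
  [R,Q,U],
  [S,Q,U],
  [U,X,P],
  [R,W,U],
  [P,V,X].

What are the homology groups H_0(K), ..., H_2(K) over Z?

Take the total order P < Q < R < S < T < U < V < W < X on the vertex set. Then K (dimension 2) consists of the simplices:

  0-simplices (9): P, Q, R, S, T, U, V, W, X
  1-simplices (27): PQ, PT, PU, PV, PW, PX, QR, QS, QT, QU, QV, RS, RT, RU, RV, RW, ST, SU, SV, SX, TW, TX, UW, UX, VW, VX, WX
  2-simplices (18): PQT, PQV, PTW, PUW, PUX, PVX, QRT, QRU, QSU, QSV, RST, RSV, RUW, RVW, STX, SUX, TWX, VWX

Hence C_0 ≅ Z^9, C_1 ≅ Z^27, C_2 ≅ Z^18.

∂_1: C_1 → C_0 maps an edge to its endpoints' difference, ∂[p,q] = q − p.
This gives a 9×27 integer matrix of rank 8; reducing to Smith normal form yields diagonal entries (1,1,1,1,1,1,1,1).

∂_2: C_2 → C_1 sends each 2-simplex [p,q,r] to [q,r] − [p,r] + [p,q]. For instance
  ∂RVW = VW − RW + RV,
  ∂QRU = RU − QU + QR.
The 27×18 boundary matrix has rank 18 and Smith normal form diag(1,1,1,1,1,1,1,1,1,1,1,1,1,1,1,1,1,2).

Reading off H_k = ker ∂_k / im ∂_{k+1}:

  H_0: rank C_0 − rank ∂_1 = 9 − 8 = 1, and the invariant factors of ∂_1 are all 1, so H_0 ≅ Z.
  H_1: rank ker ∂_1 − rank ∂_2 = (27 − 8) − 18 = 1, and ∂_2 has invariant factor 2 > 1, so H_1 ≅ Z ⊕ Z/2.
  H_2: rank ker ∂_2 − rank ∂_3 = (18 − 18) − 0 = 0, and there is no ∂_3, so H_2 ≅ 0.

As a check, the Euler characteristic is 9 − 27 + 18 = 0, which agrees with 1 − 1 + 0 = 0.

H_0 = Z,  H_1 = Z ⊕ Z/2,  H_2 = 0.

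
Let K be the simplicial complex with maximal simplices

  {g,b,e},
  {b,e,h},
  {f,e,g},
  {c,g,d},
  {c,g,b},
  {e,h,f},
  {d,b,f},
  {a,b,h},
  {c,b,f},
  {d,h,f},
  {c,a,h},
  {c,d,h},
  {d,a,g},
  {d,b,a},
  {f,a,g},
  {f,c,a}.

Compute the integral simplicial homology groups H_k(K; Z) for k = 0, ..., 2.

K has 8 vertices, 24 edges, 16 triangles.
rank ∂_0 = 0, rank ∂_1 = 7 ⇒ b_0 = 8 − 0 − 7 = 1; all invariant factors of ∂_1 are 1 so no torsion. So H_0 = Z.
rank ∂_1 = 7, rank ∂_2 = 15 ⇒ b_1 = 24 − 7 − 15 = 2; all invariant factors of ∂_2 are 1 so no torsion. So H_1 = Z^2.
rank ∂_2 = 15, rank ∂_3 = 0 ⇒ b_2 = 16 − 15 − 0 = 1. So H_2 = Z.

H_0 = Z,  H_1 = Z^2,  H_2 = Z.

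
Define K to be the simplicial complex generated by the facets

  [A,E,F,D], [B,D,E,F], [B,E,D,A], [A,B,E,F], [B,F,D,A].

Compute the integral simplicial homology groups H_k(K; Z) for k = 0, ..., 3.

We work with the vertex ordering A < B < D < E < F. The simplices of K, each written with vertices in increasing order, are:

  0-simplices (5): A, B, D, E, F
  1-simplices (10): AB, AD, AE, AF, BD, BE, BF, DE, DF, EF
  2-simplices (10): ABD, ABE, ABF, ADE, ADF, AEF, BDE, BDF, BEF, DEF
  3-simplices (5): ABDE, ABDF, ABEF, ADEF, BDEF

so the chain groups are C_0 ≅ Z^5, C_1 ≅ Z^10, C_2 ≅ Z^10, C_3 ≅ Z^5.

Boundary ∂_1: C_1 → C_0 is given by ∂[p,q] = [q] − [p]. For instance
  ∂AD = D − A.
As a 5×10 matrix over Z this has rank 4, with invariant factors (1,1,1,1).

Boundary ∂_2: C_2 → C_1 acts by ∂[p,q,r] = [q,r] − [p,r] + [p,q]. For instance
  ∂ABE = BE − AE + AB,
  ∂BEF = EF − BF + BE.
This gives a 10×10 integer matrix of rank 6; reducing to Smith normal form yields diagonal entries (1,1,1,1,1,1).

The boundary map ∂_3: C_3 → C_2 sends each 3-simplex σ to the alternating sum Σ_i (−1)^i (σ with its i-th vertex removed). For instance
  ∂BDEF = DEF − BEF + BDF − BDE,
  ∂ABDF = BDF − ADF + ABF − ABD.
As a 10×5 matrix over Z this has rank 4, with invariant factors (1,1,1,1).

Reading off H_k = ker ∂_k / im ∂_{k+1}:

  H_0: rank C_0 − rank ∂_1 = 5 − 4 = 1, and the invariant factors of ∂_1 are all 1, so H_0 = Z.
  H_1: rank ker ∂_1 − rank ∂_2 = (10 − 4) − 6 = 0, and the invariant factors of ∂_2 are all 1, so H_1 = 0.
  H_2: rank ker ∂_2 − rank ∂_3 = (10 − 6) − 4 = 0, and the invariant factors of ∂_3 are all 1, so H_2 = 0.
  H_3: rank ker ∂_3 − rank ∂_4 = (5 − 4) − 0 = 1, and there is no ∂_4, so H_3 = Z.

As a check, the Euler characteristic is 5 − 10 + 10 − 5 = 0, which agrees with 1 − 0 + 0 − 1 = 0.
(K is a triangulation of the 3-sphere S^3.)

H_0 = Z,  H_1 = 0,  H_2 = 0,  H_3 = Z.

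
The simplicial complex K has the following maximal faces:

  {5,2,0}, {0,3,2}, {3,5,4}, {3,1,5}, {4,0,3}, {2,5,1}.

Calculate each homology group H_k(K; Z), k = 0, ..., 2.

H_0 ≅ Z,  H_1 ≅ Z,  H_2 = 0.

Fix the vertex order 0 < 1 < 2 < 3 < 4 < 5 and write every simplex with vertices in increasing order. Then dim K = 2 and the simplices of K are:

  0-simplices (6): [0], [1], [2], [3], [4], [5]
  1-simplices (12): [0,2], [0,3], [0,4], [0,5], [1,2], [1,3], [1,5], [2,3], [2,5], [3,4], [3,5], [4,5]
  2-simplices (6): [0,2,3], [0,2,5], [0,3,4], [1,2,5], [1,3,5], [3,4,5]

so the chain groups are C_0 ≅ Z^6, C_1 ≅ Z^12, C_2 ≅ Z^6.

Boundary ∂_1: C_1 → C_0 sends each edge [p,q] (with p < q) to q − p.
The 6×12 boundary matrix has rank 5 and Smith normal form diag(1,1,1,1,1).

The boundary map ∂_2: C_2 → C_1 acts by ∂[p,q,r] = [q,r] − [p,r] + [p,q]. For instance
  ∂[3,4,5] = [4,5] − [3,5] + [3,4],
  ∂[1,2,5] = [2,5] − [1,5] + [1,2].
As a 12×6 matrix over Z this has rank 6, with invariant factors (1,1,1,1,1,1).

Computing H_k = (kernel of ∂_k) / (image of ∂_{k+1}):

  H_0: rank C_0 − rank ∂_1 = 6 − 5 = 1, and the invariant factors of ∂_1 are all 1, so H_0 = Z.
  H_1: rank ker ∂_1 − rank ∂_2 = (12 − 5) − 6 = 1, and the invariant factors of ∂_2 are all 1, so H_1 = Z.
  H_2: rank ker ∂_2 − rank ∂_3 = (6 − 6) − 0 = 0, and there is no ∂_3, so H_2 = 0.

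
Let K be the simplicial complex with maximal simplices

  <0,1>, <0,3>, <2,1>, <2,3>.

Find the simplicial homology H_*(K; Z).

Fix the vertex order 0 < 1 < 2 < 3 and write every simplex with vertices in increasing order. Then dim K = 1 and the simplices of K are:

  0-simplices (4): [0], [1], [2], [3]
  1-simplices (4): [0,1], [0,3], [1,2], [2,3]

giving chain groups C_0 ≅ Z^4, C_1 ≅ Z^4.

∂_1: C_1 → C_0 is given by ∂[p,q] = [q] − [p].
The 4×4 boundary matrix has rank 3 and Smith normal form diag(1,1,1).

Reading off H_k = ker ∂_k / im ∂_{k+1}:

  H_0: rank C_0 − rank ∂_1 = 4 − 3 = 1, and the invariant factors of ∂_1 are all 1, so H_0 = Z.
  H_1: rank ker ∂_1 − rank ∂_2 = (4 − 3) − 0 = 1, and there is no ∂_2, so H_1 = Z.

(K is a triangulation of the circle S^1.)

H_0 = Z,  H_1 = Z.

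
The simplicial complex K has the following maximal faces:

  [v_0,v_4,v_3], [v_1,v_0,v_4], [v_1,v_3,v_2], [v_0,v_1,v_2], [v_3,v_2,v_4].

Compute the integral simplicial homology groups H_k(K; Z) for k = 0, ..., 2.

H_0 = Z,  H_1 = Z,  H_2 = 0.

K has 5 vertices, 10 edges, 5 triangles.
rank ∂_0 = 0, rank ∂_1 = 4 ⇒ b_0 = 5 − 0 − 4 = 1; all invariant factors of ∂_1 are 1 so no torsion. So H_0 ≅ Z.
rank ∂_1 = 4, rank ∂_2 = 5 ⇒ b_1 = 10 − 4 − 5 = 1; all invariant factors of ∂_2 are 1 so no torsion. So H_1 ≅ Z.
rank ∂_2 = 5, rank ∂_3 = 0 ⇒ b_2 = 5 − 5 − 0 = 0. So H_2 ≅ 0.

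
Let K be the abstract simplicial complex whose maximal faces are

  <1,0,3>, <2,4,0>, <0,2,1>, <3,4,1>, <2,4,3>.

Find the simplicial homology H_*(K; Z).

H_0 = Z,  H_1 = Z,  H_2 = 0.

We work with the vertex ordering 0 < 1 < 2 < 3 < 4. The simplices of K, each written with vertices in increasing order, are:

  0-simplices (5): [0], [1], [2], [3], [4]
  1-simplices (10): [0,1], [0,2], [0,3], [0,4], [1,2], [1,3], [1,4], [2,3], [2,4], [3,4]
  2-simplices (5): [0,1,2], [0,1,3], [0,2,4], [1,3,4], [2,3,4]

so the chain groups are C_0 ≅ Z^5, C_1 ≅ Z^10, C_2 ≅ Z^5.

Boundary ∂_1: C_1 → C_0 sends each edge [p,q] (with p < q) to q − p. For instance
  ∂[0,1] = [1] − [0].
As a 5×10 matrix over Z this has rank 4, with invariant factors (1,1,1,1).

∂_2: C_2 → C_1 acts by ∂[p,q,r] = [q,r] − [p,r] + [p,q]. For instance
  ∂[0,1,2] = [1,2] − [0,2] + [0,1],
  ∂[0,1,3] = [1,3] − [0,3] + [0,1].
The 10×5 boundary matrix has rank 5 and Smith normal form diag(1,1,1,1,1).

Reading off H_k = ker ∂_k / im ∂_{k+1}:

  H_0: rank C_0 − rank ∂_1 = 5 − 4 = 1, and the invariant factors of ∂_1 are all 1, so H_0 = Z.
  H_1: rank ker ∂_1 − rank ∂_2 = (10 − 4) − 5 = 1, and the invariant factors of ∂_2 are all 1, so H_1 = Z.
  H_2: rank ker ∂_2 − rank ∂_3 = (5 − 5) − 0 = 0, and there is no ∂_3, so H_2 = 0.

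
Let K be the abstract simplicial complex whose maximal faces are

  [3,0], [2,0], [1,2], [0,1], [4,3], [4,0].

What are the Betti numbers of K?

Take the total order 0 < 1 < 2 < 3 < 4 on the vertex set. Then K (dimension 1) consists of the simplices:

  0-simplices (5): [0], [1], [2], [3], [4]
  1-simplices (6): [0,1], [0,2], [0,3], [0,4], [1,2], [3,4]

giving chain groups C_0 ≅ Z^5, C_1 ≅ Z^6.

Boundary ∂_1: C_1 → C_0 is given by ∂[p,q] = [q] − [p]. For instance
  ∂[0,2] = [2] − [0].
As a 5×6 matrix over Z this has rank 4, with invariant factors (1,1,1,1).

From H_k ≅ ker(∂_k) / im(∂_{k+1}) we obtain:

  H_0: rank C_0 − rank ∂_1 = 5 − 4 = 1, and the invariant factors of ∂_1 are all 1, so H_0 = Z.
  H_1: rank ker ∂_1 − rank ∂_2 = (6 − 4) − 0 = 2, and there is no ∂_2, so H_1 = Z^2.

(K is a triangulation of a wedge of 2 circles.)

Hence the Betti numbers are b_0 = 1, b_1 = 2.

b_0 = 1, b_1 = 2.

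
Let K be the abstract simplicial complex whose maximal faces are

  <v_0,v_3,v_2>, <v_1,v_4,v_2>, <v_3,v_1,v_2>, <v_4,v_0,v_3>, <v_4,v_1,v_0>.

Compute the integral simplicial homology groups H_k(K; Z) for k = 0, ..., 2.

H_0 ≅ Z,  H_1 ≅ Z,  H_2 = 0.

We work with the vertex ordering v_0 < v_1 < v_2 < v_3 < v_4. The simplices of K, each written with vertices in increasing order, are:

  0-simplices (5): [v_0], [v_1], [v_2], [v_3], [v_4]
  1-simplices (10): [v_0,v_1], [v_0,v_2], [v_0,v_3], [v_0,v_4], [v_1,v_2], [v_1,v_3], [v_1,v_4], [v_2,v_3], [v_2,v_4], [v_3,v_4]
  2-simplices (5): [v_0,v_1,v_4], [v_0,v_2,v_3], [v_0,v_3,v_4], [v_1,v_2,v_3], [v_1,v_2,v_4]

Hence C_0 ≅ Z^5, C_1 ≅ Z^10, C_2 ≅ Z^5.

The boundary map ∂_1: C_1 → C_0 is given by ∂[p,q] = [q] − [p]. For instance
  ∂[v_0,v_4] = [v_4] − [v_0].
As a 5×10 matrix over Z this has rank 4, with invariant factors (1,1,1,1).

Boundary ∂_2: C_2 → C_1 maps a triangle to the signed sum of its edges. For instance
  ∂[v_0,v_2,v_3] = [v_2,v_3] − [v_0,v_3] + [v_0,v_2],
  ∂[v_1,v_2,v_4] = [v_2,v_4] − [v_1,v_4] + [v_1,v_2].
This gives a 10×5 integer matrix of rank 5; reducing to Smith normal form yields diagonal entries (1,1,1,1,1).

Now H_k = ker ∂_k / im ∂_{k+1}, so:

  H_0: rank C_0 − rank ∂_1 = 5 − 4 = 1, and the invariant factors of ∂_1 are all 1, so H_0 = Z.
  H_1: rank ker ∂_1 − rank ∂_2 = (10 − 4) − 5 = 1, and the invariant factors of ∂_2 are all 1, so H_1 = Z.
  H_2: rank ker ∂_2 − rank ∂_3 = (5 − 5) − 0 = 0, and there is no ∂_3, so H_2 = 0.

As a check, the Euler characteristic is 5 − 10 + 5 = 0, which agrees with 1 − 1 + 0 = 0.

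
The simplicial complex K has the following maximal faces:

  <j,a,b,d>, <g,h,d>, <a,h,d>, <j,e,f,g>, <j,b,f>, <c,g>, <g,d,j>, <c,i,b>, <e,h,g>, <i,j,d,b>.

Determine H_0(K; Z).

H_0 = Z.

K has 10 vertices, 24 edges, 17 triangles, 3 3-simplices.
rank ∂_0 = 0, rank ∂_1 = 9 ⇒ b_0 = 10 − 0 − 9 = 1; all invariant factors of ∂_1 are 1 so no torsion. So H_0 = Z.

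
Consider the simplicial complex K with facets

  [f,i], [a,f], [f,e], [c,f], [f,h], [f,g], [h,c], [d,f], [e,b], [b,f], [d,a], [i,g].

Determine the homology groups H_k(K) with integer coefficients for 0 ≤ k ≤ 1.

H_0 ≅ Z,  H_1 ≅ Z^4.

K has 9 vertices, 12 edges.
rank ∂_0 = 0, rank ∂_1 = 8 ⇒ b_0 = 9 − 0 − 8 = 1; all invariant factors of ∂_1 are 1 so no torsion. So H_0 = Z.
rank ∂_1 = 8, rank ∂_2 = 0 ⇒ b_1 = 12 − 8 − 0 = 4. So H_1 = Z^4.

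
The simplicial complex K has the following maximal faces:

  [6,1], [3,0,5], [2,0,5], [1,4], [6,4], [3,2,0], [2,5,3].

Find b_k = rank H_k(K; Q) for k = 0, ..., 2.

b_0 = 2, b_1 = 1, b_2 = 1.

Fix the vertex order 0 < 1 < 2 < 3 < 4 < 5 < 6 and write every simplex with vertices in increasing order. Then dim K = 2 and the simplices of K are:

  0-simplices (7): [0], [1], [2], [3], [4], [5], [6]
  1-simplices (9): [0,2], [0,3], [0,5], [1,4], [1,6], [2,3], [2,5], [3,5], [4,6]
  2-simplices (4): [0,2,3], [0,2,5], [0,3,5], [2,3,5]

Hence C_0 ≅ Z^7, C_1 ≅ Z^9, C_2 ≅ Z^4.

The boundary map ∂_1: C_1 → C_0 sends each edge [p,q] (with p < q) to q − p. For instance
  ∂[3,5] = [5] − [3].
This gives a 7×9 integer matrix of rank 5; reducing to Smith normal form yields diagonal entries (1,1,1,1,1).

Boundary ∂_2: C_2 → C_1 maps a triangle to the signed sum of its edges. For instance
  ∂[2,3,5] = [3,5] − [2,5] + [2,3],
  ∂[0,2,3] = [2,3] − [0,3] + [0,2].
As a 9×4 matrix over Z this has rank 3, with invariant factors (1,1,1).

Reading off H_k = ker ∂_k / im ∂_{k+1}:

  H_0: rank C_0 − rank ∂_1 = 7 − 5 = 2, and the invariant factors of ∂_1 are all 1, so H_0 = Z^2.
  H_1: rank ker ∂_1 − rank ∂_2 = (9 − 5) − 3 = 1, and the invariant factors of ∂_2 are all 1, so H_1 = Z.
  H_2: rank ker ∂_2 − rank ∂_3 = (4 − 3) − 0 = 1, and there is no ∂_3, so H_2 = Z.

Hence the Betti numbers are b_0 = 2, b_1 = 1, b_2 = 1.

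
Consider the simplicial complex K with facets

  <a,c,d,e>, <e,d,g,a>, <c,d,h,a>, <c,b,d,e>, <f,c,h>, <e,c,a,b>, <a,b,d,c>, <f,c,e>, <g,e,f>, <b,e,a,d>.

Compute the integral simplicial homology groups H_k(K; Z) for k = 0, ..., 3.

We work with the vertex ordering a < b < c < d < e < f < g < h. The simplices of K, each written with vertices in increasing order, are:

  0-simplices (8): a, b, c, d, e, f, g, h
  1-simplices (20): ab, ac, ad, ae, ag, ah, bc, bd, be, cd, ce, cf, ch, de, dg, dh, ef, eg, fg, fh
  2-simplices (19): abc, abd, abe, acd, ace, ach, ade, adg, adh, aeg, bcd, bce, bde, cde, cdh, cef, cfh, deg, efg
  3-simplices (7): abcd, abce, abde, acde, acdh, adeg, bcde

so the chain groups are C_0 ≅ Z^8, C_1 ≅ Z^20, C_2 ≅ Z^19, C_3 ≅ Z^7.

∂_1: C_1 → C_0 is given by ∂[p,q] = [q] − [p]. For instance
  ∂fg = g − f.
The resulting 8×20 matrix has rank 7, and its Smith normal form has invariant factors (1,1,1,1,1,1,1).

∂_2: C_2 → C_1 maps a triangle to the signed sum of its edges. For instance
  ∂bce = ce − be + bc,
  ∂adg = dg − ag + ad.
This gives a 20×19 integer matrix of rank 13; reducing to Smith normal form yields diagonal entries (1,1,1,1,1,1,1,1,1,1,1,1,1).

∂_3: C_3 → C_2 sends each 3-simplex σ to the alternating sum Σ_i (−1)^i (σ with its i-th vertex removed). For instance
  ∂adeg = deg − aeg + adg − ade,
  ∂abcd = bcd − acd + abd − abc.
The resulting 19×7 matrix has rank 6, and its Smith normal form has invariant factors (1,1,1,1,1,1).

From H_k ≅ ker(∂_k) / im(∂_{k+1}) we obtain:

  H_0: rank C_0 − rank ∂_1 = 8 − 7 = 1, and the invariant factors of ∂_1 are all 1, so H_0 ≅ Z.
  H_1: rank ker ∂_1 − rank ∂_2 = (20 − 7) − 13 = 0, and the invariant factors of ∂_2 are all 1, so H_1 ≅ 0.
  H_2: rank ker ∂_2 − rank ∂_3 = (19 − 13) − 6 = 0, and the invariant factors of ∂_3 are all 1, so H_2 ≅ 0.
  H_3: rank ker ∂_3 − rank ∂_4 = (7 − 6) − 0 = 1, and there is no ∂_4, so H_3 ≅ Z.

As a check, the Euler characteristic is 8 − 20 + 19 − 7 = 0, which agrees with 1 − 0 + 0 − 1 = 0.

H_0 = Z,  H_1 = 0,  H_2 = 0,  H_3 = Z.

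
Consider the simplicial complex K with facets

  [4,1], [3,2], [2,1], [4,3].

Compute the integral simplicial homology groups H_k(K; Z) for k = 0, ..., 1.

H_0 = Z,  H_1 = Z.

Order the vertices as 1 < 2 < 3 < 4. Listing each simplex with vertices in this order, K has dimension 1 with simplices:

  0-simplices (4): [1], [2], [3], [4]
  1-simplices (4): [1,2], [1,4], [2,3], [3,4]

so the chain groups are C_0 ≅ Z^4, C_1 ≅ Z^4.

∂_1: C_1 → C_0 is given by ∂[p,q] = [q] − [p].
The resulting 4×4 matrix has rank 3, and its Smith normal form has invariant factors (1,1,1).

From H_k ≅ ker(∂_k) / im(∂_{k+1}) we obtain:

  H_0: rank C_0 − rank ∂_1 = 4 − 3 = 1, and the invariant factors of ∂_1 are all 1, so H_0 = Z.
  H_1: rank ker ∂_1 − rank ∂_2 = (4 − 3) − 0 = 1, and there is no ∂_2, so H_1 = Z.

As a check, the Euler characteristic is 4 − 4 = 0, which agrees with 1 − 1 = 0.
(K is a triangulation of the circle S^1.)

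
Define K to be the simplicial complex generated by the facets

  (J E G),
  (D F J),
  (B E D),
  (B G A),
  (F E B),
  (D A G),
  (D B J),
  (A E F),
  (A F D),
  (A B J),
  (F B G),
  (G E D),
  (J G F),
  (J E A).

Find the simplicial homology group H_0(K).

Order the vertices as A < B < D < E < F < G < J. Listing each simplex with vertices in this order, K has dimension 2 with simplices:

  0-simplices (7): A, B, D, E, F, G, J
  1-simplices (21): AB, AD, AE, AF, AG, AJ, BD, BE, BF, BG, BJ, DE, DF, DG, DJ, EF, EG, EJ, FG, FJ, GJ
  2-simplices (14): ABG, ABJ, ADF, ADG, AEF, AEJ, BDE, BDJ, BEF, BFG, DEG, DFJ, EGJ, FGJ

giving chain groups C_0 ≅ Z^7, C_1 ≅ Z^21, C_2 ≅ Z^14.

Boundary ∂_1: C_1 → C_0 sends each edge [p,q] (with p < q) to q − p. For instance
  ∂DE = E − D.
The resulting 7×21 matrix has rank 6, and its Smith normal form has invariant factors (1,1,1,1,1,1).

The boundary map ∂_2: C_2 → C_1 maps a triangle to the signed sum of its edges. For instance
  ∂ABJ = BJ − AJ + AB,
  ∂BDJ = DJ − BJ + BD.
The 21×14 boundary matrix has rank 13 and Smith normal form diag(1,1,1,1,1,1,1,1,1,1,1,1,1).

From H_k ≅ ker(∂_k) / im(∂_{k+1}) we obtain:

  H_0: rank C_0 − rank ∂_1 = 7 − 6 = 1, and the invariant factors of ∂_1 are all 1, so H_0 = Z.

H_0 = Z.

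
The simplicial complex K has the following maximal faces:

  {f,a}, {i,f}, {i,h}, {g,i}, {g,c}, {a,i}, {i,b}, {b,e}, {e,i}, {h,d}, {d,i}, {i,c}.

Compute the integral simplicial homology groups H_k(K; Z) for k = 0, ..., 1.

Fix the vertex order a < b < c < d < e < f < g < h < i and write every simplex with vertices in increasing order. Then dim K = 1 and the simplices of K are:

  0-simplices (9): a, b, c, d, e, f, g, h, i
  1-simplices (12): af, ai, be, bi, cg, ci, dh, di, ei, fi, gi, hi

so the chain groups are C_0 ≅ Z^9, C_1 ≅ Z^12.

∂_1: C_1 → C_0 maps an edge to its endpoints' difference, ∂[p,q] = q − p. For instance
  ∂di = i − d.
The resulting 9×12 matrix has rank 8, and its Smith normal form has invariant factors (1,1,1,1,1,1,1,1).

From H_k ≅ ker(∂_k) / im(∂_{k+1}) we obtain:

  H_0: rank C_0 − rank ∂_1 = 9 − 8 = 1, and the invariant factors of ∂_1 are all 1, so H_0 ≅ Z.
  H_1: rank ker ∂_1 − rank ∂_2 = (12 − 8) − 0 = 4, and there is no ∂_2, so H_1 ≅ Z^4.

As a check, the Euler characteristic is 9 − 12 = -3, which agrees with 1 − 4 = -3.
(K is a triangulation of a wedge of 4 circles.)

H_0 ≅ Z,  H_1 ≅ Z^4.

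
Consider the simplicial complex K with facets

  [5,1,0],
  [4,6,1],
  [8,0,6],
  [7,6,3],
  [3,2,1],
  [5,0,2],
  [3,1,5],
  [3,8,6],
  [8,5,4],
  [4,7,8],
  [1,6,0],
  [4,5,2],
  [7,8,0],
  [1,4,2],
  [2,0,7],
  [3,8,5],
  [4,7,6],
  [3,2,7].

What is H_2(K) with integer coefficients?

H_2 = 0.

Fix the vertex order 0 < 1 < 2 < 3 < 4 < 5 < 6 < 7 < 8 and write every simplex with vertices in increasing order. Then dim K = 2 and the simplices of K are:

  0-simplices (9): [0], [1], [2], [3], [4], [5], [6], [7], [8]
  1-simplices (27): (27 of them)
  2-simplices (18): [0,1,5], [0,1,6], [0,2,5], [0,2,7], [0,6,8], [0,7,8], [1,2,3], [1,2,4], [1,3,5], [1,4,6], [2,3,7], [2,4,5], [3,5,8], [3,6,7], [3,6,8], [4,5,8], [4,6,7], [4,7,8]

giving chain groups C_0 ≅ Z^9, C_1 ≅ Z^27, C_2 ≅ Z^18.

∂_1: C_1 → C_0 is given by ∂[p,q] = [q] − [p]. For instance
  ∂[2,5] = [5] − [2].
As a 9×27 matrix over Z this has rank 8, with invariant factors (1,1,1,1,1,1,1,1).

∂_2: C_2 → C_1 maps a triangle to the signed sum of its edges. For instance
  ∂[0,7,8] = [7,8] − [0,8] + [0,7],
  ∂[1,3,5] = [3,5] − [1,5] + [1,3].
This gives a 27×18 integer matrix of rank 18; reducing to Smith normal form yields diagonal entries (1,1,1,1,1,1,1,1,1,1,1,1,1,1,1,1,1,2).

Reading off H_k = ker ∂_k / im ∂_{k+1}:

  H_2: rank ker ∂_2 − rank ∂_3 = (18 − 18) − 0 = 0, and there is no ∂_3, so H_2 ≅ 0.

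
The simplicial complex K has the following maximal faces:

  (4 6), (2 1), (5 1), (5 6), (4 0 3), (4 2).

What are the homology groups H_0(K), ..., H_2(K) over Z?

We work with the vertex ordering 0 < 1 < 2 < 3 < 4 < 5 < 6. The simplices of K, each written with vertices in increasing order, are:

  0-simplices (7): [0], [1], [2], [3], [4], [5], [6]
  1-simplices (8): [0,3], [0,4], [1,2], [1,5], [2,4], [3,4], [4,6], [5,6]
  2-simplices (1): [0,3,4]

giving chain groups C_0 ≅ Z^7, C_1 ≅ Z^8, C_2 ≅ Z^1.

The boundary map ∂_1: C_1 → C_0 sends each edge [p,q] (with p < q) to q − p. For instance
  ∂[1,2] = [2] − [1].
This gives a 7×8 integer matrix of rank 6; reducing to Smith normal form yields diagonal entries (1,1,1,1,1,1).

The boundary map ∂_2: C_2 → C_1 acts by ∂[p,q,r] = [q,r] − [p,r] + [p,q]. For instance
  ∂[0,3,4] = [3,4] − [0,4] + [0,3].
This gives a 8×1 integer matrix of rank 1; reducing to Smith normal form yields diagonal entries (1).

From H_k ≅ ker(∂_k) / im(∂_{k+1}) we obtain:

  H_0: rank C_0 − rank ∂_1 = 7 − 6 = 1, and the invariant factors of ∂_1 are all 1, so H_0 ≅ Z.
  H_1: rank ker ∂_1 − rank ∂_2 = (8 − 6) − 1 = 1, and the invariant factors of ∂_2 are all 1, so H_1 ≅ Z.
  H_2: rank ker ∂_2 − rank ∂_3 = (1 − 1) − 0 = 0, and there is no ∂_3, so H_2 ≅ 0.

As a check, the Euler characteristic is 7 − 8 + 1 = 0, which agrees with 1 − 1 + 0 = 0.

H_0 = Z,  H_1 = Z,  H_2 = 0.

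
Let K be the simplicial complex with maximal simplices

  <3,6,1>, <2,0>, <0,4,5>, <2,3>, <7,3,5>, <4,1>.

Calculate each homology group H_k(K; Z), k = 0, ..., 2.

H_0 = Z,  H_1 = Z^2,  H_2 = 0.

K has 8 vertices, 12 edges, 3 triangles.
rank ∂_0 = 0, rank ∂_1 = 7 ⇒ b_0 = 8 − 0 − 7 = 1; all invariant factors of ∂_1 are 1 so no torsion. So H_0 = Z.
rank ∂_1 = 7, rank ∂_2 = 3 ⇒ b_1 = 12 − 7 − 3 = 2; all invariant factors of ∂_2 are 1 so no torsion. So H_1 = Z^2.
rank ∂_2 = 3, rank ∂_3 = 0 ⇒ b_2 = 3 − 3 − 0 = 0. So H_2 = 0.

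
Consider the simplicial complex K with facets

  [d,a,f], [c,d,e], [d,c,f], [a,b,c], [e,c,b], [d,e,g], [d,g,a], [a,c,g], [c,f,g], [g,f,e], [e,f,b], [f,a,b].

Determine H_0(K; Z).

We work with the vertex ordering a < b < c < d < e < f < g. The simplices of K, each written with vertices in increasing order, are:

  0-simplices (7): a, b, c, d, e, f, g
  1-simplices (18): ab, ac, ad, af, ag, bc, be, bf, cd, ce, cf, cg, de, df, dg, ef, eg, fg
  2-simplices (12): abc, abf, acg, adf, adg, bce, bef, cde, cdf, cfg, deg, efg

giving chain groups C_0 ≅ Z^7, C_1 ≅ Z^18, C_2 ≅ Z^12.

∂_1: C_1 → C_0 maps an edge to its endpoints' difference, ∂[p,q] = q − p. For instance
  ∂bf = f − b.
This gives a 7×18 integer matrix of rank 6; reducing to Smith normal form yields diagonal entries (1,1,1,1,1,1).

∂_2: C_2 → C_1 acts by ∂[p,q,r] = [q,r] − [p,r] + [p,q]. For instance
  ∂bef = ef − bf + be,
  ∂deg = eg − dg + de.
The resulting 18×12 matrix has rank 12, and its Smith normal form has invariant factors (1,1,1,1,1,1,1,1,1,1,1,2).

Reading off H_k = ker ∂_k / im ∂_{k+1}:

  H_0: rank C_0 − rank ∂_1 = 7 − 6 = 1, and the invariant factors of ∂_1 are all 1, so H_0 ≅ Z.

(K is a triangulation of the real projective plane RP^2.)

H_0 ≅ Z.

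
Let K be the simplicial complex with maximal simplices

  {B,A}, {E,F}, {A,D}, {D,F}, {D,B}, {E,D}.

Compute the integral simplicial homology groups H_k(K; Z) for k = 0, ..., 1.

Fix the vertex order A < B < D < E < F and write every simplex with vertices in increasing order. Then dim K = 1 and the simplices of K are:

  0-simplices (5): A, B, D, E, F
  1-simplices (6): AB, AD, BD, DE, DF, EF

giving chain groups C_0 ≅ Z^5, C_1 ≅ Z^6.

The boundary map ∂_1: C_1 → C_0 is given by ∂[p,q] = [q] − [p]. For instance
  ∂EF = F − E.
The resulting 5×6 matrix has rank 4, and its Smith normal form has invariant factors (1,1,1,1).

Now H_k = ker ∂_k / im ∂_{k+1}, so:

  H_0: rank C_0 − rank ∂_1 = 5 − 4 = 1, and the invariant factors of ∂_1 are all 1, so H_0 ≅ Z.
  H_1: rank ker ∂_1 − rank ∂_2 = (6 − 4) − 0 = 2, and there is no ∂_2, so H_1 ≅ Z^2.

(K is a triangulation of a wedge of 2 circles.)

H_0 ≅ Z,  H_1 ≅ Z^2.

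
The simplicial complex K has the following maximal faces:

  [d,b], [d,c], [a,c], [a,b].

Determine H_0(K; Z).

Take the total order a < b < c < d on the vertex set. Then K (dimension 1) consists of the simplices:

  0-simplices (4): a, b, c, d
  1-simplices (4): ab, ac, bd, cd

Hence C_0 ≅ Z^4, C_1 ≅ Z^4.

∂_1: C_1 → C_0 sends each edge [p,q] (with p < q) to q − p.
This gives a 4×4 integer matrix of rank 3; reducing to Smith normal form yields diagonal entries (1,1,1).

Computing H_k = (kernel of ∂_k) / (image of ∂_{k+1}):

  H_0: rank C_0 − rank ∂_1 = 4 − 3 = 1, and the invariant factors of ∂_1 are all 1, so H_0 = Z.

H_0 = Z.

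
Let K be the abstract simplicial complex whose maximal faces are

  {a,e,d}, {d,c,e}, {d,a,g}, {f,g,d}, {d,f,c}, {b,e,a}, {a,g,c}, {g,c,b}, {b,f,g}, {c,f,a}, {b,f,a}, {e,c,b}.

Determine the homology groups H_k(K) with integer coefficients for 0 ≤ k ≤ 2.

K has 7 vertices, 18 edges, 12 triangles.
rank ∂_0 = 0, rank ∂_1 = 6 ⇒ b_0 = 7 − 0 − 6 = 1; all invariant factors of ∂_1 are 1 so no torsion. So H_0 = Z.
rank ∂_1 = 6, rank ∂_2 = 12 ⇒ b_1 = 18 − 6 − 12 = 0; ∂_2 has invariant factor(s) [2] giving torsion. So H_1 = Z/2.
rank ∂_2 = 12, rank ∂_3 = 0 ⇒ b_2 = 12 − 12 − 0 = 0. So H_2 = 0.

H_0 ≅ Z,  H_1 ≅ Z/2,  H_2 = 0.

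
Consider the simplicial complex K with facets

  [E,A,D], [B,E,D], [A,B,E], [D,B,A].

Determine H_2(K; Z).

Order the vertices as A < B < D < E. Listing each simplex with vertices in this order, K has dimension 2 with simplices:

  0-simplices (4): A, B, D, E
  1-simplices (6): AB, AD, AE, BD, BE, DE
  2-simplices (4): ABD, ABE, ADE, BDE

Hence C_0 ≅ Z^4, C_1 ≅ Z^6, C_2 ≅ Z^4.

∂_1: C_1 → C_0 maps an edge to its endpoints' difference, ∂[p,q] = q − p. For instance
  ∂DE = E − D.
This gives a 4×6 integer matrix of rank 3; reducing to Smith normal form yields diagonal entries (1,1,1).

Boundary ∂_2: C_2 → C_1 sends each 2-simplex [p,q,r] to [q,r] − [p,r] + [p,q]. For instance
  ∂ADE = DE − AE + AD,
  ∂ABE = BE − AE + AB.
The 6×4 boundary matrix has rank 3 and Smith normal form diag(1,1,1).

Now H_k = ker ∂_k / im ∂_{k+1}, so:

  H_2: rank ker ∂_2 − rank ∂_3 = (4 − 3) − 0 = 1, and there is no ∂_3, so H_2 = Z.

(K is a triangulation of the 2-sphere S^2.)

H_2 = Z.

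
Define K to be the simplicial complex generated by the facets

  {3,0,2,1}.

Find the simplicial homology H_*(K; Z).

H_0 = Z,  H_1 = 0,  H_2 = 0,  H_3 = 0.

We work with the vertex ordering 0 < 1 < 2 < 3. The simplices of K, each written with vertices in increasing order, are:

  0-simplices (4): [0], [1], [2], [3]
  1-simplices (6): [0,1], [0,2], [0,3], [1,2], [1,3], [2,3]
  2-simplices (4): [0,1,2], [0,1,3], [0,2,3], [1,2,3]
  3-simplices (1): [0,1,2,3]

giving chain groups C_0 ≅ Z^4, C_1 ≅ Z^6, C_2 ≅ Z^4, C_3 ≅ Z^1.

∂_1: C_1 → C_0 sends each edge [p,q] (with p < q) to q − p. For instance
  ∂[1,3] = [3] − [1].
The resulting 4×6 matrix has rank 3, and its Smith normal form has invariant factors (1,1,1).

∂_2: C_2 → C_1 acts by ∂[p,q,r] = [q,r] − [p,r] + [p,q]. For instance
  ∂[0,2,3] = [2,3] − [0,3] + [0,2],
  ∂[0,1,3] = [1,3] − [0,3] + [0,1].
This gives a 6×4 integer matrix of rank 3; reducing to Smith normal form yields diagonal entries (1,1,1).

The boundary map ∂_3: C_3 → C_2 sends each 3-simplex σ to the alternating sum Σ_i (−1)^i (σ with its i-th vertex removed). For instance
  ∂[0,1,2,3] = [1,2,3] − [0,2,3] + [0,1,3] − [0,1,2].
This gives a 4×1 integer matrix of rank 1; reducing to Smith normal form yields diagonal entries (1).

Reading off H_k = ker ∂_k / im ∂_{k+1}:

  H_0: rank C_0 − rank ∂_1 = 4 − 3 = 1, and the invariant factors of ∂_1 are all 1, so H_0 = Z.
  H_1: rank ker ∂_1 − rank ∂_2 = (6 − 3) − 3 = 0, and the invariant factors of ∂_2 are all 1, so H_1 = 0.
  H_2: rank ker ∂_2 − rank ∂_3 = (4 − 3) − 1 = 0, and the invariant factors of ∂_3 are all 1, so H_2 = 0.
  H_3: rank ker ∂_3 − rank ∂_4 = (1 − 1) − 0 = 0, and there is no ∂_4, so H_3 = 0.

(K is a triangulation of the 3-simplex.)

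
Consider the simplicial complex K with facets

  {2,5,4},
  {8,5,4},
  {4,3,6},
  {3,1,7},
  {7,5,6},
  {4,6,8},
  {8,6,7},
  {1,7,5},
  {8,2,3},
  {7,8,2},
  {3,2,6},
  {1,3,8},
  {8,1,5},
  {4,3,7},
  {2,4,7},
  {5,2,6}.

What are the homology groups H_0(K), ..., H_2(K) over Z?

H_0 ≅ Z,  H_1 ≅ Z^2,  H_2 ≅ Z.

Order the vertices as 1 < 2 < 3 < 4 < 5 < 6 < 7 < 8. Listing each simplex with vertices in this order, K has dimension 2 with simplices:

  0-simplices (8): [1], [2], [3], [4], [5], [6], [7], [8]
  1-simplices (24): (24 of them)
  2-simplices (16): [1,3,7], [1,3,8], [1,5,7], [1,5,8], [2,3,6], [2,3,8], [2,4,5], [2,4,7], [2,5,6], [2,7,8], [3,4,6], [3,4,7], [4,5,8], [4,6,8], [5,6,7], [6,7,8]

Hence C_0 ≅ Z^8, C_1 ≅ Z^24, C_2 ≅ Z^16.

The boundary map ∂_1: C_1 → C_0 sends each edge [p,q] (with p < q) to q − p. For instance
  ∂[2,8] = [8] − [2].
The resulting 8×24 matrix has rank 7, and its Smith normal form has invariant factors (1,1,1,1,1,1,1).

∂_2: C_2 → C_1 acts by ∂[p,q,r] = [q,r] − [p,r] + [p,q]. For instance
  ∂[6,7,8] = [7,8] − [6,8] + [6,7],
  ∂[2,7,8] = [7,8] − [2,8] + [2,7].
As a 24×16 matrix over Z this has rank 15, with invariant factors (1,1,1,1,1,1,1,1,1,1,1,1,1,1,1).

From H_k ≅ ker(∂_k) / im(∂_{k+1}) we obtain:

  H_0: rank C_0 − rank ∂_1 = 8 − 7 = 1, and the invariant factors of ∂_1 are all 1, so H_0 = Z.
  H_1: rank ker ∂_1 − rank ∂_2 = (24 − 7) − 15 = 2, and the invariant factors of ∂_2 are all 1, so H_1 = Z^2.
  H_2: rank ker ∂_2 − rank ∂_3 = (16 − 15) − 0 = 1, and there is no ∂_3, so H_2 = Z.

(K is a triangulation of the torus T^2.)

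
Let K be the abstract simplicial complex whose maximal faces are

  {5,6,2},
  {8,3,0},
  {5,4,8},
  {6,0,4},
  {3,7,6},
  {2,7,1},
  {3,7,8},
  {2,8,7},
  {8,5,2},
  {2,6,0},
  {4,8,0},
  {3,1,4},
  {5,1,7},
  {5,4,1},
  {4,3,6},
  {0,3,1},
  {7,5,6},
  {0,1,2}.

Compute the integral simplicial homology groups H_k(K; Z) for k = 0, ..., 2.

We work with the vertex ordering 0 < 1 < 2 < 3 < 4 < 5 < 6 < 7 < 8. The simplices of K, each written with vertices in increasing order, are:

  0-simplices (9): [0], [1], [2], [3], [4], [5], [6], [7], [8]
  1-simplices (27): (27 of them)
  2-simplices (18): [0,1,2], [0,1,3], [0,2,6], [0,3,8], [0,4,6], [0,4,8], [1,2,7], [1,3,4], [1,4,5], [1,5,7], [2,5,6], [2,5,8], [2,7,8], [3,4,6], [3,6,7], [3,7,8], [4,5,8], [5,6,7]

Hence C_0 ≅ Z^9, C_1 ≅ Z^27, C_2 ≅ Z^18.

The boundary map ∂_1: C_1 → C_0 sends each edge [p,q] (with p < q) to q − p.
As a 9×27 matrix over Z this has rank 8, with invariant factors (1,1,1,1,1,1,1,1).

Boundary ∂_2: C_2 → C_1 acts by ∂[p,q,r] = [q,r] − [p,r] + [p,q]. For instance
  ∂[4,5,8] = [5,8] − [4,8] + [4,5],
  ∂[1,5,7] = [5,7] − [1,7] + [1,5].
This gives a 27×18 integer matrix of rank 18; reducing to Smith normal form yields diagonal entries (1,1,1,1,1,1,1,1,1,1,1,1,1,1,1,1,1,2).

Computing H_k = (kernel of ∂_k) / (image of ∂_{k+1}):

  H_0: rank C_0 − rank ∂_1 = 9 − 8 = 1, and the invariant factors of ∂_1 are all 1, so H_0 = Z.
  H_1: rank ker ∂_1 − rank ∂_2 = (27 − 8) − 18 = 1, and ∂_2 has invariant factor 2 > 1, so H_1 = Z ⊕ Z_2.
  H_2: rank ker ∂_2 − rank ∂_3 = (18 − 18) − 0 = 0, and there is no ∂_3, so H_2 = 0.

(K is a triangulation of the Klein bottle.)

H_0 ≅ Z,  H_1 ≅ Z ⊕ Z_2,  H_2 = 0.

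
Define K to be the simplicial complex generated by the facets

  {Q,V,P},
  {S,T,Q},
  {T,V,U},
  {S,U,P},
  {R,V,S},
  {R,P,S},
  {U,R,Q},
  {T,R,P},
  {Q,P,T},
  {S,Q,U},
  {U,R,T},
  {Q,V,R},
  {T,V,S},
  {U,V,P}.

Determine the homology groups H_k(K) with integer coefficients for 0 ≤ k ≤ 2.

We work with the vertex ordering P < Q < R < S < T < U < V. The simplices of K, each written with vertices in increasing order, are:

  0-simplices (7): P, Q, R, S, T, U, V
  1-simplices (21): PQ, PR, PS, PT, PU, PV, QR, QS, QT, QU, QV, RS, RT, RU, RV, ST, SU, SV, TU, TV, UV
  2-simplices (14): PQT, PQV, PRS, PRT, PSU, PUV, QRU, QRV, QST, QSU, RSV, RTU, STV, TUV

giving chain groups C_0 ≅ Z^7, C_1 ≅ Z^21, C_2 ≅ Z^14.

Boundary ∂_1: C_1 → C_0 is given by ∂[p,q] = [q] − [p].
The resulting 7×21 matrix has rank 6, and its Smith normal form has invariant factors (1,1,1,1,1,1).

The boundary map ∂_2: C_2 → C_1 acts by ∂[p,q,r] = [q,r] − [p,r] + [p,q]. For instance
  ∂PUV = UV − PV + PU,
  ∂QRV = RV − QV + QR.
As a 21×14 matrix over Z this has rank 13, with invariant factors (1,1,1,1,1,1,1,1,1,1,1,1,1).

From H_k ≅ ker(∂_k) / im(∂_{k+1}) we obtain:

  H_0: rank C_0 − rank ∂_1 = 7 − 6 = 1, and the invariant factors of ∂_1 are all 1, so H_0 = Z.
  H_1: rank ker ∂_1 − rank ∂_2 = (21 − 6) − 13 = 2, and the invariant factors of ∂_2 are all 1, so H_1 = Z^2.
  H_2: rank ker ∂_2 − rank ∂_3 = (14 − 13) − 0 = 1, and there is no ∂_3, so H_2 = Z.

H_0 ≅ Z,  H_1 ≅ Z^2,  H_2 ≅ Z.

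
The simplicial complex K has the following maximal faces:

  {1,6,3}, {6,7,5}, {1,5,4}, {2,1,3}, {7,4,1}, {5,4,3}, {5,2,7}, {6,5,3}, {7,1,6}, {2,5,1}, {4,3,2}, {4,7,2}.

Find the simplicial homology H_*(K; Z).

H_0 ≅ Z,  H_1 ≅ Z/2,  H_2 = 0.

Order the vertices as 1 < 2 < 3 < 4 < 5 < 6 < 7. Listing each simplex with vertices in this order, K has dimension 2 with simplices:

  0-simplices (7): [1], [2], [3], [4], [5], [6], [7]
  1-simplices (18): [1,2], [1,3], [1,4], [1,5], [1,6], [1,7], [2,3], [2,4], [2,5], [2,7], [3,4], [3,5], [3,6], [4,5], [4,7], [5,6], [5,7], [6,7]
  2-simplices (12): [1,2,3], [1,2,5], [1,3,6], [1,4,5], [1,4,7], [1,6,7], [2,3,4], [2,4,7], [2,5,7], [3,4,5], [3,5,6], [5,6,7]

so the chain groups are C_0 ≅ Z^7, C_1 ≅ Z^18, C_2 ≅ Z^12.

∂_1: C_1 → C_0 maps an edge to its endpoints' difference, ∂[p,q] = q − p. For instance
  ∂[3,5] = [5] − [3].
The 7×18 boundary matrix has rank 6 and Smith normal form diag(1,1,1,1,1,1).

Boundary ∂_2: C_2 → C_1 maps a triangle to the signed sum of its edges. For instance
  ∂[1,2,3] = [2,3] − [1,3] + [1,2],
  ∂[1,4,5] = [4,5] − [1,5] + [1,4].
The 18×12 boundary matrix has rank 12 and Smith normal form diag(1,1,1,1,1,1,1,1,1,1,1,2).

From H_k ≅ ker(∂_k) / im(∂_{k+1}) we obtain:

  H_0: rank C_0 − rank ∂_1 = 7 − 6 = 1, and the invariant factors of ∂_1 are all 1, so H_0 ≅ Z.
  H_1: rank ker ∂_1 − rank ∂_2 = (18 − 6) − 12 = 0, and ∂_2 has invariant factor 2 > 1, so H_1 ≅ Z/2.
  H_2: rank ker ∂_2 − rank ∂_3 = (12 − 12) − 0 = 0, and there is no ∂_3, so H_2 ≅ 0.

(K is a triangulation of the real projective plane RP^2.)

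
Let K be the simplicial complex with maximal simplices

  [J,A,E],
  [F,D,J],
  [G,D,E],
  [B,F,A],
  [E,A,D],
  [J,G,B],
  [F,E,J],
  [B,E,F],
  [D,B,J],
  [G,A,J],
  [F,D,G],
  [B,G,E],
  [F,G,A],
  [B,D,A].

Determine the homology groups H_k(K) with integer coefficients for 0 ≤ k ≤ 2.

H_0 ≅ Z,  H_1 ≅ Z^2,  H_2 ≅ Z.

Order the vertices as A < B < D < E < F < G < J. Listing each simplex with vertices in this order, K has dimension 2 with simplices:

  0-simplices (7): A, B, D, E, F, G, J
  1-simplices (21): AB, AD, AE, AF, AG, AJ, BD, BE, BF, BG, BJ, DE, DF, DG, DJ, EF, EG, EJ, FG, FJ, GJ
  2-simplices (14): ABD, ABF, ADE, AEJ, AFG, AGJ, BDJ, BEF, BEG, BGJ, DEG, DFG, DFJ, EFJ

Hence C_0 ≅ Z^7, C_1 ≅ Z^21, C_2 ≅ Z^14.

∂_1: C_1 → C_0 maps an edge to its endpoints' difference, ∂[p,q] = q − p. For instance
  ∂FG = G − F.
The 7×21 boundary matrix has rank 6 and Smith normal form diag(1,1,1,1,1,1).

The boundary map ∂_2: C_2 → C_1 maps a triangle to the signed sum of its edges. For instance
  ∂AFG = FG − AG + AF,
  ∂BDJ = DJ − BJ + BD.
As a 21×14 matrix over Z this has rank 13, with invariant factors (1,1,1,1,1,1,1,1,1,1,1,1,1).

From H_k ≅ ker(∂_k) / im(∂_{k+1}) we obtain:

  H_0: rank C_0 − rank ∂_1 = 7 − 6 = 1, and the invariant factors of ∂_1 are all 1, so H_0 ≅ Z.
  H_1: rank ker ∂_1 − rank ∂_2 = (21 − 6) − 13 = 2, and the invariant factors of ∂_2 are all 1, so H_1 ≅ Z^2.
  H_2: rank ker ∂_2 − rank ∂_3 = (14 − 13) − 0 = 1, and there is no ∂_3, so H_2 ≅ Z.

(K is a triangulation of the torus T^2.)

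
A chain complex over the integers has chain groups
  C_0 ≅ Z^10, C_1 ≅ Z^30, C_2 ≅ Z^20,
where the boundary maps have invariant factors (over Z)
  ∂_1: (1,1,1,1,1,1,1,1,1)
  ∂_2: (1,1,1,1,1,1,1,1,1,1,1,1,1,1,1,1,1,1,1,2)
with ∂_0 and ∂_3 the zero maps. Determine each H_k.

H_0 = Z,  H_1 = Z ⊕ Z/2Z,  H_2 = 0.

H_0: b_0 = 10 − 0 − 9 = 1; torsion from ∂_1 factors > 1: none. So H_0 = Z.
H_1: b_1 = 30 − 9 − 20 = 1; torsion from ∂_2 factors > 1: [2]. So H_1 = Z ⊕ Z/2Z.
H_2: b_2 = 20 − 20 − 0 = 0; torsion from ∂_3 factors > 1: none. So H_2 = 0.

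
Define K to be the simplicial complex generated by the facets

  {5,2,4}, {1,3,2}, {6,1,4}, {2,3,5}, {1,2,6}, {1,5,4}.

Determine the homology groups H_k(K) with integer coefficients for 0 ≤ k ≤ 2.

We work with the vertex ordering 1 < 2 < 3 < 4 < 5 < 6. The simplices of K, each written with vertices in increasing order, are:

  0-simplices (6): [1], [2], [3], [4], [5], [6]
  1-simplices (12): [1,2], [1,3], [1,4], [1,5], [1,6], [2,3], [2,4], [2,5], [2,6], [3,5], [4,5], [4,6]
  2-simplices (6): [1,2,3], [1,2,6], [1,4,5], [1,4,6], [2,3,5], [2,4,5]

Hence C_0 ≅ Z^6, C_1 ≅ Z^12, C_2 ≅ Z^6.

Boundary ∂_1: C_1 → C_0 maps an edge to its endpoints' difference, ∂[p,q] = q − p. For instance
  ∂[1,3] = [3] − [1].
As a 6×12 matrix over Z this has rank 5, with invariant factors (1,1,1,1,1).

∂_2: C_2 → C_1 maps a triangle to the signed sum of its edges. For instance
  ∂[1,4,6] = [4,6] − [1,6] + [1,4],
  ∂[1,4,5] = [4,5] − [1,5] + [1,4].
The 12×6 boundary matrix has rank 6 and Smith normal form diag(1,1,1,1,1,1).

Reading off H_k = ker ∂_k / im ∂_{k+1}:

  H_0: rank C_0 − rank ∂_1 = 6 − 5 = 1, and the invariant factors of ∂_1 are all 1, so H_0 ≅ Z.
  H_1: rank ker ∂_1 − rank ∂_2 = (12 − 5) − 6 = 1, and the invariant factors of ∂_2 are all 1, so H_1 ≅ Z.
  H_2: rank ker ∂_2 − rank ∂_3 = (6 − 6) − 0 = 0, and there is no ∂_3, so H_2 ≅ 0.

As a check, the Euler characteristic is 6 − 12 + 6 = 0, which agrees with 1 − 1 + 0 = 0.

H_0 = Z,  H_1 = Z,  H_2 = 0.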